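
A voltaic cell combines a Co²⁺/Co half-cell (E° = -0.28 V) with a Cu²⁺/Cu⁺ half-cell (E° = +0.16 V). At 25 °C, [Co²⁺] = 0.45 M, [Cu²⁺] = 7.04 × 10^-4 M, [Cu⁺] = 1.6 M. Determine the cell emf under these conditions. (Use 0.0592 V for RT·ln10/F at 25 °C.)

0.252 V

The Cu²⁺/Cu⁺ couple has the higher reduction potential and acts as the cathode, so E°_cell = +0.16 − (-0.28) = 0.44 V.
Balancing electrons gives n = 2; the reaction quotient is Q = [Co²⁺]·[Cu⁺]^2/[Cu²⁺]^2 = 2.32 × 10^6.
At 25 °C, E = E° − (0.0592/n) log Q = 0.44 − (0.0592/2)(6.366) = 0.440 − 0.188 = 0.252 V.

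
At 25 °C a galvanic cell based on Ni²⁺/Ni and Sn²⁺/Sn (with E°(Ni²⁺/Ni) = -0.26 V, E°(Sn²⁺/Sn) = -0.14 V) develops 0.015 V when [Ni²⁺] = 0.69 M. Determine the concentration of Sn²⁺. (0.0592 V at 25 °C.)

2 × 10^-4 M

From the Nernst equation, log Q = n(E° − E)/0.0592 = 2(0.12 − 0.015)/0.0592 = 3.547, so Q = 3530.
With Q = [Ni²⁺]/[Sn²⁺] and the known concentrations, [Sn²⁺] in the denominator gives [Sn²⁺] = 2 × 10^-4 M.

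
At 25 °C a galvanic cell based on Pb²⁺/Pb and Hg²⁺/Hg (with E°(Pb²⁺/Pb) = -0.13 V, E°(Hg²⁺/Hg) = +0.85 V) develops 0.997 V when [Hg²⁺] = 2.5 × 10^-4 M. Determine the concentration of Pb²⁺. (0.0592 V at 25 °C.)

From the Nernst equation, log Q = n(E° − E)/0.0592 = 2(0.98 − 0.997)/0.0592 = -0.574, so Q = 0.266.
With Q = [Pb²⁺]/[Hg²⁺] and the known concentrations, [Pb²⁺] in the numerator gives [Pb²⁺] = 6.7 × 10^-5 M.

6.7 × 10^-5 M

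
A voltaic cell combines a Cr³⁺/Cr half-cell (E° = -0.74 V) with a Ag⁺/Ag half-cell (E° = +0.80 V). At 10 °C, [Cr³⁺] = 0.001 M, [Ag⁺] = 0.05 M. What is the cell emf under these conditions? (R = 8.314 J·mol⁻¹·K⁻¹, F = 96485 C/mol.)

1.52 V

The Ag⁺/Ag couple has the higher reduction potential and acts as the cathode, so E°_cell = +0.80 − (-0.74) = 1.54 V.
Balancing electrons gives n = 3; the reaction quotient is Q = [Cr³⁺]/[Ag⁺]^3 = 8.00.
E = E° − (RT/nF) ln Q = 1.54 − (8.314×283)/(3×96485) × (2.079) = 1.540 − 0.017 = 1.523 V.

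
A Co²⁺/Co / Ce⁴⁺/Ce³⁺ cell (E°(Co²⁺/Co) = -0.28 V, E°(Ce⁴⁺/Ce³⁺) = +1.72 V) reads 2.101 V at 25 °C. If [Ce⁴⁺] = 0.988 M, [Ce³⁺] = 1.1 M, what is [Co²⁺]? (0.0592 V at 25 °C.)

From the Nernst equation, log Q = n(E° − E)/0.0592 = 2(2.00 − 2.101)/0.0592 = -3.412, so Q = 3.87 × 10^-4.
With Q = [Co²⁺]·[Ce³⁺]^2/[Ce⁴⁺]^2 and the known concentrations, [Co²⁺] in the numerator gives [Co²⁺] = 3.1 × 10^-4 M.

3.1 × 10^-4 M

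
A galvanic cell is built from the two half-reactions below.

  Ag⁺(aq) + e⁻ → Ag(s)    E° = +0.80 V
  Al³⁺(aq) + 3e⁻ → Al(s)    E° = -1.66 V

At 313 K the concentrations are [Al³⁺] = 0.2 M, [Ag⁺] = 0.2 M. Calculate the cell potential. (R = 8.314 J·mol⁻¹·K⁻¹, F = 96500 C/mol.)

The Ag⁺/Ag couple has the higher reduction potential and acts as the cathode, so E°_cell = +0.80 − (-1.66) = 2.46 V.
Balancing electrons gives n = 3; the reaction quotient is Q = [Al³⁺]/[Ag⁺]^3 = 25.0.
E = E° − (RT/nF) ln Q = 2.46 − (8.314×313)/(3×96500) × (3.219) = 2.460 − 0.029 = 2.431 V.

2.43 V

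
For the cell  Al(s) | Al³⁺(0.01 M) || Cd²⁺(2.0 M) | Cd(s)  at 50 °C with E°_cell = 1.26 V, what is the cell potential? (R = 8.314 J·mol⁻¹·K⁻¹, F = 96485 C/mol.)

1.31 V

Balancing electrons gives n = 6; the reaction quotient is Q = [Al³⁺]^2/[Cd²⁺]^3 = 1.25 × 10^-5.
E = E° − (RT/nF) ln Q = 1.26 − (8.314×323)/(6×96485) × (-11.290) = 1.260 + 0.052 = 1.312 V.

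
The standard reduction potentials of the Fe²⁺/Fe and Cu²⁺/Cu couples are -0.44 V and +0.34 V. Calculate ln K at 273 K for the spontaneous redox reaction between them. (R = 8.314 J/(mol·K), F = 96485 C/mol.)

ln K = 66.3

E°_cell = +0.34 − (-0.44) = 0.78 V, with n = 2 electrons transferred.
At equilibrium E = 0, so the Nernst equation gives ln K = nFE°/RT = (2)(96485)(0.78)/((8.314)(273)) = 66.31.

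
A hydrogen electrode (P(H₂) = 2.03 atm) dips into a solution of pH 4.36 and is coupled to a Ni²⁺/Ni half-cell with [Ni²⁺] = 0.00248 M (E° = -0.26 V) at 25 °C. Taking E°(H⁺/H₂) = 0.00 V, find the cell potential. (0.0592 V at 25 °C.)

0.070 V

The hydrogen couple is the cathode, so E°_cell = 0.26 V; n = 2.
[H⁺] = 10^(−4.36) = 4.4 × 10^-5 M, and Q = [Ni²⁺]·P(H₂) / [H⁺]^2 = 2.64 × 10^6.
E = E° − (0.0592/2) log Q = 0.26 − (0.0592/2)(6.422) = 0.070 V.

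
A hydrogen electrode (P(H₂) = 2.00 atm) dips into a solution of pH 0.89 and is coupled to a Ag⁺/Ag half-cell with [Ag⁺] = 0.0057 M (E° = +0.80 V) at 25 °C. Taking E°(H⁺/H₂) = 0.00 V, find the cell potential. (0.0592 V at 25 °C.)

The Ag⁺/Ag couple is the cathode, so E°_cell = 0.80 V; n = 2.
[H⁺] = 10^(−0.89) = 0.13 M, and Q = [H⁺]^2 / ([Ag⁺]^2·P(H₂)) = 255.
E = E° − (0.0592/2) log Q = 0.80 − (0.0592/2)(2.407) = 0.729 V.

0.73 V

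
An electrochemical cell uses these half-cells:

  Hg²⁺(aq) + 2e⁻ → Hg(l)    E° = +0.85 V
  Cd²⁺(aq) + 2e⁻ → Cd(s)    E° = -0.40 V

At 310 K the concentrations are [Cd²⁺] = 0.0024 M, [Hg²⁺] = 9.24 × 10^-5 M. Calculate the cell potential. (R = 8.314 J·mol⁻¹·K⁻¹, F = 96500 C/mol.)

1.21 V

The Hg²⁺/Hg couple has the higher reduction potential and acts as the cathode, so E°_cell = +0.85 − (-0.40) = 1.25 V.
Balancing electrons gives n = 2; the reaction quotient is Q = [Cd²⁺]/[Hg²⁺] = 26.0.
E = E° − (RT/nF) ln Q = 1.25 − (8.314×310)/(2×96500) × (3.257) = 1.250 − 0.043 = 1.207 V.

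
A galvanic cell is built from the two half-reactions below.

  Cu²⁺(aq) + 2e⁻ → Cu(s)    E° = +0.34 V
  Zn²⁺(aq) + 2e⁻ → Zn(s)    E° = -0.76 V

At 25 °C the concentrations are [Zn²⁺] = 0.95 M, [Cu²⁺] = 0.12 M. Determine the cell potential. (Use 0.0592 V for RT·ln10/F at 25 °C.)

1.07 V

The Cu²⁺/Cu couple has the higher reduction potential and acts as the cathode, so E°_cell = +0.34 − (-0.76) = 1.10 V.
Balancing electrons gives n = 2; the reaction quotient is Q = [Zn²⁺]/[Cu²⁺] = 7.92.
At 25 °C, E = E° − (0.0592/n) log Q = 1.10 − (0.0592/2)(0.899) = 1.100 − 0.027 = 1.073 V.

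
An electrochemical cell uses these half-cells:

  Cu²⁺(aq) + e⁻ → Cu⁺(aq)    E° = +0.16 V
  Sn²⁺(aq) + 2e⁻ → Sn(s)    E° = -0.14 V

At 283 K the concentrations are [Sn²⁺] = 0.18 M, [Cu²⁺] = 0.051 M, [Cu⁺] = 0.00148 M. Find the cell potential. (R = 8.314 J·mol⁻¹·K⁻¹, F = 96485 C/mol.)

The Cu²⁺/Cu⁺ couple has the higher reduction potential and acts as the cathode, so E°_cell = +0.16 − (-0.14) = 0.30 V.
Balancing electrons gives n = 2; the reaction quotient is Q = [Sn²⁺]·[Cu⁺]^2/[Cu²⁺]^2 = 1.52 × 10^-4.
E = E° − (RT/nF) ln Q = 0.30 − (8.314×283)/(2×96485) × (-8.794) = 0.300 + 0.107 = 0.407 V.

0.407 V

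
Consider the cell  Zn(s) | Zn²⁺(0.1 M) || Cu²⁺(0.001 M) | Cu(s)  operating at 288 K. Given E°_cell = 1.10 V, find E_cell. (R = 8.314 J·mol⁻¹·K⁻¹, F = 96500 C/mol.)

1.04 V

Balancing electrons gives n = 2; the reaction quotient is Q = [Zn²⁺]/[Cu²⁺] = 100.
E = E° − (RT/nF) ln Q = 1.10 − (8.314×288)/(2×96500) × (4.605) = 1.100 − 0.057 = 1.043 V.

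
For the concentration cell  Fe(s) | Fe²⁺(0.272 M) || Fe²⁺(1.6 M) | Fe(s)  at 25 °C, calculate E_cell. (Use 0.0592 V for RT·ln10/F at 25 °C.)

0.023 V

Both half-cells are Fe²⁺/Fe, so E°_cell = 0. The concentrated side is the cathode; the cell reaction moves Fe²⁺ from high to low concentration with n = 2.
Q = [Fe²⁺]_dilute/[Fe²⁺]_conc = 0.272/1.6 = 0.170.
E = 0 − (0.0592/2) log Q = −(0.0592/2)(-0.770) = 0.0228 V.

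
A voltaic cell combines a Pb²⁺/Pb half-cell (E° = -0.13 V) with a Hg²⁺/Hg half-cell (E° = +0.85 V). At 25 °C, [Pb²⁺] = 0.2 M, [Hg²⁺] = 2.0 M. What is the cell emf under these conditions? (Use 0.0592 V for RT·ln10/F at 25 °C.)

The Hg²⁺/Hg couple has the higher reduction potential and acts as the cathode, so E°_cell = +0.85 − (-0.13) = 0.98 V.
Balancing electrons gives n = 2; the reaction quotient is Q = [Pb²⁺]/[Hg²⁺] = 0.100.
At 25 °C, E = E° − (0.0592/n) log Q = 0.98 − (0.0592/2)(-1.000) = 0.980 + 0.030 = 1.010 V.

1.01 V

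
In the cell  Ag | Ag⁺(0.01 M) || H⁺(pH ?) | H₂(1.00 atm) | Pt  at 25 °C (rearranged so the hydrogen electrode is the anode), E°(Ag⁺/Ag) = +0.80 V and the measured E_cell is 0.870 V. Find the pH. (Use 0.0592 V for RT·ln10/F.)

pH = 3.18

E°_cell = 0.80 V and n = 2.
log Q = n(E° − E)/0.0592 = 2×(0.80 − 0.870)/0.0592 = -2.365.
With Q = [H⁺]^2 / ([Ag⁺]^2·P(H₂)), solving for [H⁺] gives log[H⁺] = -3.182, so pH = 3.18.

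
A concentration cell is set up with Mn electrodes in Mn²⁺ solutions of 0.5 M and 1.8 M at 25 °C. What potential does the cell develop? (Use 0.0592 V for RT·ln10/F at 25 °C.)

0.016 V

Both half-cells are Mn²⁺/Mn, so E°_cell = 0. The concentrated side is the cathode; the cell reaction moves Mn²⁺ from high to low concentration with n = 2.
Q = [Mn²⁺]_dilute/[Mn²⁺]_conc = 0.5/1.8 = 0.278.
E = 0 − (0.0592/2) log Q = −(0.0592/2)(-0.556) = 0.0165 V.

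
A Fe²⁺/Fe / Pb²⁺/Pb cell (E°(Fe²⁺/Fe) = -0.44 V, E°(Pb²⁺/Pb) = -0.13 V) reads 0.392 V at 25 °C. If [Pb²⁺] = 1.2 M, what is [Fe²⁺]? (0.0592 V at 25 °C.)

0.002 M

From the Nernst equation, log Q = n(E° − E)/0.0592 = 2(0.31 − 0.392)/0.0592 = -2.770, so Q = 0.00170.
With Q = [Fe²⁺]/[Pb²⁺] and the known concentrations, [Fe²⁺] in the numerator gives [Fe²⁺] = 0.002 M.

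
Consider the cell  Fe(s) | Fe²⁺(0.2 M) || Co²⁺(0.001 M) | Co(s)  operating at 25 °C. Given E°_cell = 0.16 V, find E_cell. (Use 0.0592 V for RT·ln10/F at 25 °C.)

Balancing electrons gives n = 2; the reaction quotient is Q = [Fe²⁺]/[Co²⁺] = 200.
At 25 °C, E = E° − (0.0592/n) log Q = 0.16 − (0.0592/2)(2.301) = 0.160 − 0.068 = 0.092 V.

0.092 V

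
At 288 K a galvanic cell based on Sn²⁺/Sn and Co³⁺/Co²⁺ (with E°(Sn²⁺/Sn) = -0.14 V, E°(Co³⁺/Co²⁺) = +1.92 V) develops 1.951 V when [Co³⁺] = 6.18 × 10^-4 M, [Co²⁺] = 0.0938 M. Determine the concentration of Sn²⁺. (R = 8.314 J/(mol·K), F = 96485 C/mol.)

From the Nernst equation, ln Q = nF(E° − E)/RT = 2×96485×(2.06 − 1.951)/(8.314×288) = 8.784, so Q = 6530.
With Q = [Sn²⁺]·[Co²⁺]^2/[Co³⁺]^2 and the known concentrations, [Sn²⁺] in the numerator gives [Sn²⁺] = 0.28 M.

0.28 M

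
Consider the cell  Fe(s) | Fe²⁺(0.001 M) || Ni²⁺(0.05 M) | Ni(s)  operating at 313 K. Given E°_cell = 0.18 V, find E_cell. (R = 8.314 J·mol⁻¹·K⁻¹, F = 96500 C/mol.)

0.233 V

Balancing electrons gives n = 2; the reaction quotient is Q = [Fe²⁺]/[Ni²⁺] = 0.0200.
E = E° − (RT/nF) ln Q = 0.18 − (8.314×313)/(2×96500) × (-3.912) = 0.180 + 0.053 = 0.233 V.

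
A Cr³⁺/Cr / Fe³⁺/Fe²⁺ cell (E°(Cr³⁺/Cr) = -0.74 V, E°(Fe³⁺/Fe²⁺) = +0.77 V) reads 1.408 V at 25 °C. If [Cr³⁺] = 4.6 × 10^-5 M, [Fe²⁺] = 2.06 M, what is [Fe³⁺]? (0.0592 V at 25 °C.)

From the Nernst equation, log Q = n(E° − E)/0.0592 = 3(1.51 − 1.408)/0.0592 = 5.169, so Q = 1.48 × 10^5.
With Q = [Cr³⁺]·[Fe²⁺]^3/[Fe³⁺]^3 and the known concentrations, [Fe³⁺]^3 in the denominator gives [Fe³⁺] = 0.0014 M.

0.0014 M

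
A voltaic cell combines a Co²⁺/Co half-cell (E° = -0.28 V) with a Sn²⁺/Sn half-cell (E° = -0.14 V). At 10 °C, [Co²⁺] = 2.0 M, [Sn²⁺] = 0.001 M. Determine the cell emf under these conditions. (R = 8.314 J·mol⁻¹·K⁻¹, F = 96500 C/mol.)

The Sn²⁺/Sn couple has the higher reduction potential and acts as the cathode, so E°_cell = -0.14 − (-0.28) = 0.14 V.
Balancing electrons gives n = 2; the reaction quotient is Q = [Co²⁺]/[Sn²⁺] = 2000.
E = E° − (RT/nF) ln Q = 0.14 − (8.314×283)/(2×96500) × (7.601) = 0.140 − 0.093 = 0.047 V.

0.047 V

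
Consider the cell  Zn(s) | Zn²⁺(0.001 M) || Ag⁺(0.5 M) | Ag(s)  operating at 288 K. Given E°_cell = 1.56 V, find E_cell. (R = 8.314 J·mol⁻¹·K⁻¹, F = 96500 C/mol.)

Balancing electrons gives n = 2; the reaction quotient is Q = [Zn²⁺]/[Ag⁺]^2 = 0.00400.
E = E° − (RT/nF) ln Q = 1.56 − (8.314×288)/(2×96500) × (-5.521) = 1.560 + 0.068 = 1.628 V.

1.63 V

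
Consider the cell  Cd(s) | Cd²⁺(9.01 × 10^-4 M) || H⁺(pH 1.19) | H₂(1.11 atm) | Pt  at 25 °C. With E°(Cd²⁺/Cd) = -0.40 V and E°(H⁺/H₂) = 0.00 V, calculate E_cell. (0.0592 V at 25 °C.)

The hydrogen couple is the cathode, so E°_cell = 0.40 V; n = 2.
[H⁺] = 10^(−1.19) = 0.065 M, and Q = [Cd²⁺]·P(H₂) / [H⁺]^2 = 0.240.
E = E° − (0.0592/2) log Q = 0.40 − (0.0592/2)(-0.620) = 0.418 V.

0.42 V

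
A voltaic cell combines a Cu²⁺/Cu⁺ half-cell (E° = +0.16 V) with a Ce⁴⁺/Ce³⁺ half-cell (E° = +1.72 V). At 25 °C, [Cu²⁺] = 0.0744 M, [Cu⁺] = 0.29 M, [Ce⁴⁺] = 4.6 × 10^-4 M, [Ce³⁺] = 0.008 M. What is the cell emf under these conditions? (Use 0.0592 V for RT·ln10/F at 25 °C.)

1.52 V

The Ce⁴⁺/Ce³⁺ couple has the higher reduction potential and acts as the cathode, so E°_cell = +1.72 − (+0.16) = 1.56 V.
Balancing electrons gives n = 1; the reaction quotient is Q = [Cu²⁺]·[Ce³⁺]/([Cu⁺]·[Ce⁴⁺]) = 4.46.
At 25 °C, E = E° − (0.0592/n) log Q = 1.56 − (0.0592/1)(0.650) = 1.560 − 0.038 = 1.522 V.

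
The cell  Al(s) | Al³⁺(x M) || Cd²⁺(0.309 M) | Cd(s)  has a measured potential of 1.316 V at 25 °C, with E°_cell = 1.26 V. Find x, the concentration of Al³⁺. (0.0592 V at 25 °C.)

2.5 × 10^-4 M

From the Nernst equation, log Q = n(E° − E)/0.0592 = 6(1.26 − 1.316)/0.0592 = -5.676, so Q = 2.11 × 10^-6.
With Q = [Al³⁺]^2/[Cd²⁺]^3 and the known concentrations, [Al³⁺]^2 in the numerator gives [Al³⁺] = 2.5 × 10^-4 M.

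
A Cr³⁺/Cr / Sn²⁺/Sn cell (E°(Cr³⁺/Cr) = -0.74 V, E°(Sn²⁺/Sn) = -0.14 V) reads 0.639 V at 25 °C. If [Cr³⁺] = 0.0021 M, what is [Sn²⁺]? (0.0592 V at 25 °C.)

From the Nernst equation, log Q = n(E° − E)/0.0592 = 6(0.60 − 0.639)/0.0592 = -3.953, so Q = 1.12 × 10^-4.
With Q = [Cr³⁺]^2/[Sn²⁺]^3 and the known concentrations, [Sn²⁺]^3 in the denominator gives [Sn²⁺] = 0.34 M.

0.34 M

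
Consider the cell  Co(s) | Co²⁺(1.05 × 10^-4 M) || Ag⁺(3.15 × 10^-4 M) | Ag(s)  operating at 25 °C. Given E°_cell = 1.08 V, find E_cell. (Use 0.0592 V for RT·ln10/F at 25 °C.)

0.990 V

Balancing electrons gives n = 2; the reaction quotient is Q = [Co²⁺]/[Ag⁺]^2 = 1060.
At 25 °C, E = E° − (0.0592/n) log Q = 1.08 − (0.0592/2)(3.025) = 1.080 − 0.090 = 0.990 V.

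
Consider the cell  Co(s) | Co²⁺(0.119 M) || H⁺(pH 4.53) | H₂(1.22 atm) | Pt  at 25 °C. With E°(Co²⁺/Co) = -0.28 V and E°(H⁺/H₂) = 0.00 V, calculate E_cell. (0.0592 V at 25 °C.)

0.037 V

The hydrogen couple is the cathode, so E°_cell = 0.28 V; n = 2.
[H⁺] = 10^(−4.53) = 3 × 10^-5 M, and Q = [Co²⁺]·P(H₂) / [H⁺]^2 = 1.67 × 10^8.
E = E° − (0.0592/2) log Q = 0.28 − (0.0592/2)(8.222) = 0.037 V.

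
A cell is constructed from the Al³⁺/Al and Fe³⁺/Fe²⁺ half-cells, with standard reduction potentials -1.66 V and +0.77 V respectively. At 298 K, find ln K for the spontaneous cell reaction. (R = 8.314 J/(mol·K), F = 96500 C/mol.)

E°_cell = +0.77 − (-1.66) = 2.43 V, with n = 3 electrons transferred.
At equilibrium E = 0, so the Nernst equation gives ln K = nFE°/RT = (3)(96500)(2.43)/((8.314)(298)) = 283.94.

ln K = 283.9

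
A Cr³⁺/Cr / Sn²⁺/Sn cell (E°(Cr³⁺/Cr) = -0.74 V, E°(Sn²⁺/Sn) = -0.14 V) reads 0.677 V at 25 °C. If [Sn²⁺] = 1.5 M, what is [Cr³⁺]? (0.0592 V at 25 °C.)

2.3 × 10^-4 M

From the Nernst equation, log Q = n(E° − E)/0.0592 = 6(0.60 − 0.677)/0.0592 = -7.804, so Q = 1.57 × 10^-8.
With Q = [Cr³⁺]^2/[Sn²⁺]^3 and the known concentrations, [Cr³⁺]^2 in the numerator gives [Cr³⁺] = 2.3 × 10^-4 M.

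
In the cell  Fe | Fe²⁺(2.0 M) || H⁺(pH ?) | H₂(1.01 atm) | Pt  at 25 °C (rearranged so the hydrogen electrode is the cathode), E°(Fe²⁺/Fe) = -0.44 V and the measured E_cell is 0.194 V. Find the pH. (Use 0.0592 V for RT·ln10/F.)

E°_cell = 0.44 V and n = 2.
log Q = n(E° − E)/0.0592 = 2×(0.44 − 0.194)/0.0592 = 8.311.
With Q = [Fe²⁺]·P(H₂) / [H⁺]^2, solving for [H⁺] gives log[H⁺] = -4.003, so pH = 4.00.

pH = 4.00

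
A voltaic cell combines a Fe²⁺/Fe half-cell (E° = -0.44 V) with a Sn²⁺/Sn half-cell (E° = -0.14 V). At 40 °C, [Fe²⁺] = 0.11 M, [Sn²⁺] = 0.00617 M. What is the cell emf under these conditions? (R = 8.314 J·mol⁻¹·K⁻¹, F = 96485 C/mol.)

0.261 V

The Sn²⁺/Sn couple has the higher reduction potential and acts as the cathode, so E°_cell = -0.14 − (-0.44) = 0.30 V.
Balancing electrons gives n = 2; the reaction quotient is Q = [Fe²⁺]/[Sn²⁺] = 17.8.
E = E° − (RT/nF) ln Q = 0.30 − (8.314×313)/(2×96485) × (2.881) = 0.300 − 0.039 = 0.261 V.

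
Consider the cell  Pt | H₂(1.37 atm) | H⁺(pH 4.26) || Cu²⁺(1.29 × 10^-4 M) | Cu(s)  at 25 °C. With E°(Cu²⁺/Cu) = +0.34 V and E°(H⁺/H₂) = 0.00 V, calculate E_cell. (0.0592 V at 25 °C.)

0.48 V

The Cu²⁺/Cu couple is the cathode, so E°_cell = 0.34 V; n = 2.
[H⁺] = 10^(−4.26) = 5.5 × 10^-5 M, and Q = [H⁺]^2 / ([Cu²⁺]·P(H₂)) = 1.71 × 10^-5.
E = E° − (0.0592/2) log Q = 0.34 − (0.0592/2)(-4.767) = 0.481 V.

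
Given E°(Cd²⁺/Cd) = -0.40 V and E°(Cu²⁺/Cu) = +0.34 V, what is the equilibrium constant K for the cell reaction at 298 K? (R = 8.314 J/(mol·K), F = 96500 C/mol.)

E°_cell = +0.34 − (-0.40) = 0.74 V, with n = 2 electrons transferred.
At equilibrium E = 0, so the Nernst equation gives ln K = nFE°/RT = (2)(96500)(0.74)/((8.314)(298)) = 57.65.
K = e^57.65 = 1.1 × 10^25.

1.1 × 10^25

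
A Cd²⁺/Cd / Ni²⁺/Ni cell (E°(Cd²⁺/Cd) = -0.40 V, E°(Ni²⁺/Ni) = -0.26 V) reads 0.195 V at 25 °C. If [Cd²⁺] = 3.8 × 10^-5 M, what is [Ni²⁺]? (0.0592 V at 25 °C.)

From the Nernst equation, log Q = n(E° − E)/0.0592 = 2(0.14 − 0.195)/0.0592 = -1.858, so Q = 0.0139.
With Q = [Cd²⁺]/[Ni²⁺] and the known concentrations, [Ni²⁺] in the denominator gives [Ni²⁺] = 0.0027 M.

0.0027 M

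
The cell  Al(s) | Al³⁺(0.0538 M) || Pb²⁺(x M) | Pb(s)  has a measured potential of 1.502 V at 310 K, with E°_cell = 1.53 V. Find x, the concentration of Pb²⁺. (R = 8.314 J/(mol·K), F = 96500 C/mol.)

0.018 M

From the Nernst equation, ln Q = nF(E° − E)/RT = 6×96500×(1.53 − 1.502)/(8.314×310) = 6.290, so Q = 539.
With Q = [Al³⁺]^2/[Pb²⁺]^3 and the known concentrations, [Pb²⁺]^3 in the denominator gives [Pb²⁺] = 0.018 M.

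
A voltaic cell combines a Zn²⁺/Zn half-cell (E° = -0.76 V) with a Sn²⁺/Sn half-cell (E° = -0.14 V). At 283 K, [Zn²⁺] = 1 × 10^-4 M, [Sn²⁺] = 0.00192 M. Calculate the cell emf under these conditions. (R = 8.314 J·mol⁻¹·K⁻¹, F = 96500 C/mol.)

The Sn²⁺/Sn couple has the higher reduction potential and acts as the cathode, so E°_cell = -0.14 − (-0.76) = 0.62 V.
Balancing electrons gives n = 2; the reaction quotient is Q = [Zn²⁺]/[Sn²⁺] = 0.0521.
E = E° − (RT/nF) ln Q = 0.62 − (8.314×283)/(2×96500) × (-2.955) = 0.620 + 0.036 = 0.656 V.

0.656 V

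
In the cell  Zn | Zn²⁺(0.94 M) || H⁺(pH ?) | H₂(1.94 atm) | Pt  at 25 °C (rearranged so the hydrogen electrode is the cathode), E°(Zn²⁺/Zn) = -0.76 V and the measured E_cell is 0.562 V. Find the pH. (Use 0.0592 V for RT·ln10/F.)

E°_cell = 0.76 V and n = 2.
log Q = n(E° − E)/0.0592 = 2×(0.76 − 0.562)/0.0592 = 6.689.
With Q = [Zn²⁺]·P(H₂) / [H⁺]^2, solving for [H⁺] gives log[H⁺] = -3.214, so pH = 3.21.

pH = 3.21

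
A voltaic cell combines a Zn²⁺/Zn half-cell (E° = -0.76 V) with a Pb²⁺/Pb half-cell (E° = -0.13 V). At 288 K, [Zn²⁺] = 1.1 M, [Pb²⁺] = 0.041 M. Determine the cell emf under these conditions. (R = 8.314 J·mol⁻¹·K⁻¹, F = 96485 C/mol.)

0.589 V

The Pb²⁺/Pb couple has the higher reduction potential and acts as the cathode, so E°_cell = -0.13 − (-0.76) = 0.63 V.
Balancing electrons gives n = 2; the reaction quotient is Q = [Zn²⁺]/[Pb²⁺] = 26.8.
E = E° − (RT/nF) ln Q = 0.63 − (8.314×288)/(2×96485) × (3.289) = 0.630 − 0.041 = 0.589 V.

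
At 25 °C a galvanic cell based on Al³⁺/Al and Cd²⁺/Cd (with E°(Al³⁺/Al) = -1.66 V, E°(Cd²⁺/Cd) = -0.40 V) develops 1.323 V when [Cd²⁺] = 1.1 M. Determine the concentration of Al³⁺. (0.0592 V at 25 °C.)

From the Nernst equation, log Q = n(E° − E)/0.0592 = 6(1.26 − 1.323)/0.0592 = -6.385, so Q = 4.12 × 10^-7.
With Q = [Al³⁺]^2/[Cd²⁺]^3 and the known concentrations, [Al³⁺]^2 in the numerator gives [Al³⁺] = 7.4 × 10^-4 M.

7.4 × 10^-4 M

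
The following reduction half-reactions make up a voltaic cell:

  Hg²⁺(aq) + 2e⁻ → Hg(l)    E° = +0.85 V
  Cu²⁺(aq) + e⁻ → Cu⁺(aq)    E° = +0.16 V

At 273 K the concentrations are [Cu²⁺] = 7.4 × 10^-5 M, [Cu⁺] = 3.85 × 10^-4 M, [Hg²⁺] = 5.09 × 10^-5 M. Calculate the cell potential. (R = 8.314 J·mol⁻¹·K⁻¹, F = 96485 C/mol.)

The Hg²⁺/Hg couple has the higher reduction potential and acts as the cathode, so E°_cell = +0.85 − (+0.16) = 0.69 V.
Balancing electrons gives n = 2; the reaction quotient is Q = [Cu²⁺]^2/([Cu⁺]^2·[Hg²⁺]) = 726.
E = E° − (RT/nF) ln Q = 0.69 − (8.314×273)/(2×96485) × (6.587) = 0.690 − 0.077 = 0.613 V.

0.613 V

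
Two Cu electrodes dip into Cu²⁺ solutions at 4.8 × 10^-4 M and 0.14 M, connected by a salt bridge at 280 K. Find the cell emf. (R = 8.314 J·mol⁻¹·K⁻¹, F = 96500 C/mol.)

0.068 V

Both half-cells are Cu²⁺/Cu, so E°_cell = 0. The concentrated side is the cathode; the cell reaction moves Cu²⁺ from high to low concentration with n = 2.
Q = [Cu²⁺]_dilute/[Cu²⁺]_conc = 4.8 × 10^-4/0.14 = 0.00343.
E = 0 − (RT/nF) ln Q = −((8.314×280)/(2×96500))(-5.676) = 0.0685 V.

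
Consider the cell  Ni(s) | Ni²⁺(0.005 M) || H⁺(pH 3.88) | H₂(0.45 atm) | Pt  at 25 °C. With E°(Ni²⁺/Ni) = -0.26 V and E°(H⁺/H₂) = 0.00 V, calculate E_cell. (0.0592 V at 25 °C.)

The hydrogen couple is the cathode, so E°_cell = 0.26 V; n = 2.
[H⁺] = 10^(−3.88) = 1.3 × 10^-4 M, and Q = [Ni²⁺]·P(H₂) / [H⁺]^2 = 1.29 × 10^5.
E = E° − (0.0592/2) log Q = 0.26 − (0.0592/2)(5.112) = 0.109 V.

0.11 V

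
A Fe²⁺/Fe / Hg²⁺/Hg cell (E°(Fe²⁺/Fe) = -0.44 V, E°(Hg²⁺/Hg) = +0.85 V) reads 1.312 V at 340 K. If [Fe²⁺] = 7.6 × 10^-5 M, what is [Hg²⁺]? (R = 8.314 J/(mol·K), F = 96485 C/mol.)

3.4 × 10^-4 M

From the Nernst equation, ln Q = nF(E° − E)/RT = 2×96485×(1.29 − 1.312)/(8.314×340) = -1.502, so Q = 0.223.
With Q = [Fe²⁺]/[Hg²⁺] and the known concentrations, [Hg²⁺] in the denominator gives [Hg²⁺] = 3.4 × 10^-4 M.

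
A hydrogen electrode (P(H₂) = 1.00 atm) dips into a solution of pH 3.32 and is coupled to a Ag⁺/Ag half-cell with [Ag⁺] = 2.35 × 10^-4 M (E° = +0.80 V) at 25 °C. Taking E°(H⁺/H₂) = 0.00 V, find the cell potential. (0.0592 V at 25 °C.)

The Ag⁺/Ag couple is the cathode, so E°_cell = 0.80 V; n = 2.
[H⁺] = 10^(−3.32) = 4.8 × 10^-4 M, and Q = [H⁺]^2 / ([Ag⁺]^2·P(H₂)) = 4.15.
E = E° − (0.0592/2) log Q = 0.80 − (0.0592/2)(0.618) = 0.782 V.

0.78 V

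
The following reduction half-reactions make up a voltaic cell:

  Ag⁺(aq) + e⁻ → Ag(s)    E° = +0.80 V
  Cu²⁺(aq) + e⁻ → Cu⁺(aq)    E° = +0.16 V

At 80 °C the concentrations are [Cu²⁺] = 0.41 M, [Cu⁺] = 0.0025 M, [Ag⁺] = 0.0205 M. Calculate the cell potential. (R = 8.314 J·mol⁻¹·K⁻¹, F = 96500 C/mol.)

The Ag⁺/Ag couple has the higher reduction potential and acts as the cathode, so E°_cell = +0.80 − (+0.16) = 0.64 V.
Balancing electrons gives n = 1; the reaction quotient is Q = [Cu²⁺]/([Cu⁺]·[Ag⁺]) = 8000.
E = E° − (RT/nF) ln Q = 0.64 − (8.314×353)/(1×96500) × (8.987) = 0.640 − 0.273 = 0.367 V.

0.367 V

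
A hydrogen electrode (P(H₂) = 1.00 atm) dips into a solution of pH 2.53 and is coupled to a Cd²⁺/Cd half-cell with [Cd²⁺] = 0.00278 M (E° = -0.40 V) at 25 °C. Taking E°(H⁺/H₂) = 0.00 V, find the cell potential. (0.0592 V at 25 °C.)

0.33 V

The hydrogen couple is the cathode, so E°_cell = 0.40 V; n = 2.
[H⁺] = 10^(−2.53) = 0.0030 M, and Q = [Cd²⁺]·P(H₂) / [H⁺]^2 = 319.
E = E° − (0.0592/2) log Q = 0.40 − (0.0592/2)(2.504) = 0.326 V.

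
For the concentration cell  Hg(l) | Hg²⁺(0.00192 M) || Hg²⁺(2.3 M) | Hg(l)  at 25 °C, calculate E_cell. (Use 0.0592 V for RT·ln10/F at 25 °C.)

0.091 V

Both half-cells are Hg²⁺/Hg, so E°_cell = 0. The concentrated side is the cathode; the cell reaction moves Hg²⁺ from high to low concentration with n = 2.
Q = [Hg²⁺]_dilute/[Hg²⁺]_conc = 0.00192/2.3 = 8.35 × 10^-4.
E = 0 − (0.0592/2) log Q = −(0.0592/2)(-3.078) = 0.0911 V.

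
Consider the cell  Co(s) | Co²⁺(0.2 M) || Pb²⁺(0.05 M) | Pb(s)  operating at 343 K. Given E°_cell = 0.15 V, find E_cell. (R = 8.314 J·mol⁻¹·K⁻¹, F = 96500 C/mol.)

Balancing electrons gives n = 2; the reaction quotient is Q = [Co²⁺]/[Pb²⁺] = 4.00.
E = E° − (RT/nF) ln Q = 0.15 − (8.314×343)/(2×96500) × (1.386) = 0.150 − 0.020 = 0.130 V.

0.130 V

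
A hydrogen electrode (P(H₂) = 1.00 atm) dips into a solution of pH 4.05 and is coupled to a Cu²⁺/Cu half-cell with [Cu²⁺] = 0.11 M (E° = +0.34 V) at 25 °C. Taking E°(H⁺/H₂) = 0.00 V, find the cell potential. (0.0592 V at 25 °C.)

0.55 V

The Cu²⁺/Cu couple is the cathode, so E°_cell = 0.34 V; n = 2.
[H⁺] = 10^(−4.05) = 8.9 × 10^-5 M, and Q = [H⁺]^2 / ([Cu²⁺]·P(H₂)) = 7.22 × 10^-8.
E = E° − (0.0592/2) log Q = 0.34 − (0.0592/2)(-7.141) = 0.551 V.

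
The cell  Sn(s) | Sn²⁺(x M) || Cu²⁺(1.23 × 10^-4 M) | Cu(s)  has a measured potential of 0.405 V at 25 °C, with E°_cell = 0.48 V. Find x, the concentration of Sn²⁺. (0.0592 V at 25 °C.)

From the Nernst equation, log Q = n(E° − E)/0.0592 = 2(0.48 − 0.405)/0.0592 = 2.534, so Q = 342.
With Q = [Sn²⁺]/[Cu²⁺] and the known concentrations, [Sn²⁺] in the numerator gives [Sn²⁺] = 0.042 M.

0.042 M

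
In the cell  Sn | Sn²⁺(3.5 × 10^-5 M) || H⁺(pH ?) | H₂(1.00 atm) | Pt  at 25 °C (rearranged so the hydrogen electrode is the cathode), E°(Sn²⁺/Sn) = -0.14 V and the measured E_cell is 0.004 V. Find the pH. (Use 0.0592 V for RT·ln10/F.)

E°_cell = 0.14 V and n = 2.
log Q = n(E° − E)/0.0592 = 2×(0.14 − 0.004)/0.0592 = 4.595.
With Q = [Sn²⁺]·P(H₂) / [H⁺]^2, solving for [H⁺] gives log[H⁺] = -4.525, so pH = 4.53.

pH = 4.53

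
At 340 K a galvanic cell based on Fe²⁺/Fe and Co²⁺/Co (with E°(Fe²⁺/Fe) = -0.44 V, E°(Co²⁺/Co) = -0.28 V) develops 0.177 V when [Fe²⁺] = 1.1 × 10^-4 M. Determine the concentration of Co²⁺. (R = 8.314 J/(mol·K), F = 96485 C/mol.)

From the Nernst equation, ln Q = nF(E° − E)/RT = 2×96485×(0.16 − 0.177)/(8.314×340) = -1.161, so Q = 0.313.
With Q = [Fe²⁺]/[Co²⁺] and the known concentrations, [Co²⁺] in the denominator gives [Co²⁺] = 3.5 × 10^-4 M.

3.5 × 10^-4 M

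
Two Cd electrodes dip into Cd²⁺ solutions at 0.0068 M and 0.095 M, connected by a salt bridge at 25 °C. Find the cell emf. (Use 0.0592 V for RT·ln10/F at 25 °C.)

0.034 V

Both half-cells are Cd²⁺/Cd, so E°_cell = 0. The concentrated side is the cathode; the cell reaction moves Cd²⁺ from high to low concentration with n = 2.
Q = [Cd²⁺]_dilute/[Cd²⁺]_conc = 0.0068/0.095 = 0.0716.
E = 0 − (0.0592/2) log Q = −(0.0592/2)(-1.145) = 0.0339 V.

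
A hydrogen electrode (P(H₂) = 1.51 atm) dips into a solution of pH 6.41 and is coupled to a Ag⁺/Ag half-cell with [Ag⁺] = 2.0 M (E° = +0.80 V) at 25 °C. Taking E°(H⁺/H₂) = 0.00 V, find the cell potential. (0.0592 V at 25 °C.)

The Ag⁺/Ag couple is the cathode, so E°_cell = 0.80 V; n = 2.
[H⁺] = 10^(−6.41) = 3.9 × 10^-7 M, and Q = [H⁺]^2 / ([Ag⁺]^2·P(H₂)) = 2.51 × 10^-14.
E = E° − (0.0592/2) log Q = 0.80 − (0.0592/2)(-13.601) = 1.203 V.

1.20 V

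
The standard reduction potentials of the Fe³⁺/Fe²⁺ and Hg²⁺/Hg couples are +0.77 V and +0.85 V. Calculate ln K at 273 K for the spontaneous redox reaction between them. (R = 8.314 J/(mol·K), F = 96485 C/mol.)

E°_cell = +0.85 − (+0.77) = 0.08 V, with n = 2 electrons transferred.
At equilibrium E = 0, so the Nernst equation gives ln K = nFE°/RT = (2)(96485)(0.08)/((8.314)(273)) = 6.80.

ln K = 6.8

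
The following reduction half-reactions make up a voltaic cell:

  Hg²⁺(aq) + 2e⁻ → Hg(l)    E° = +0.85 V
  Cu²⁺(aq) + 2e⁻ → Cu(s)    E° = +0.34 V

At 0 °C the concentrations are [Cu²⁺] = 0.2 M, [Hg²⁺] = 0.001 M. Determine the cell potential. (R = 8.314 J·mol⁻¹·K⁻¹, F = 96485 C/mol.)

The Hg²⁺/Hg couple has the higher reduction potential and acts as the cathode, so E°_cell = +0.85 − (+0.34) = 0.51 V.
Balancing electrons gives n = 2; the reaction quotient is Q = [Cu²⁺]/[Hg²⁺] = 200.
E = E° − (RT/nF) ln Q = 0.51 − (8.314×273)/(2×96485) × (5.298) = 0.510 − 0.062 = 0.448 V.

0.448 V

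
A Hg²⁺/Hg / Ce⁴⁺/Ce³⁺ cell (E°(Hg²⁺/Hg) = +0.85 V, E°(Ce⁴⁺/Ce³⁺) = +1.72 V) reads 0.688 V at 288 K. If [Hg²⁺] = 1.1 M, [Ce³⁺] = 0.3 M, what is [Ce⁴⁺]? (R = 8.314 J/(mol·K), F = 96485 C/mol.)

2.1 × 10^-4 M

From the Nernst equation, ln Q = nF(E° − E)/RT = 2×96485×(0.87 − 0.688)/(8.314×288) = 14.668, so Q = 2.34 × 10^6.
With Q = [Hg²⁺]·[Ce³⁺]^2/[Ce⁴⁺]^2 and the known concentrations, [Ce⁴⁺]^2 in the denominator gives [Ce⁴⁺] = 2.1 × 10^-4 M.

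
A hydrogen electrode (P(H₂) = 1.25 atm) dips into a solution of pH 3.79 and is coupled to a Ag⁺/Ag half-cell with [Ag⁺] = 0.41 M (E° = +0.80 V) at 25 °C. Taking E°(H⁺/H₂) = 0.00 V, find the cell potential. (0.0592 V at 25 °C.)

1.00 V

The Ag⁺/Ag couple is the cathode, so E°_cell = 0.80 V; n = 2.
[H⁺] = 10^(−3.79) = 1.6 × 10^-4 M, and Q = [H⁺]^2 / ([Ag⁺]^2·P(H₂)) = 1.25 × 10^-7.
E = E° − (0.0592/2) log Q = 0.80 − (0.0592/2)(-6.902) = 1.004 V.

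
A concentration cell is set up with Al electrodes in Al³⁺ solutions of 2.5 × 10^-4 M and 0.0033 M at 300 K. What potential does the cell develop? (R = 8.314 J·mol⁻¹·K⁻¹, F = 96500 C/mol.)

Both half-cells are Al³⁺/Al, so E°_cell = 0. The concentrated side is the cathode; the cell reaction moves Al³⁺ from high to low concentration with n = 3.
Q = [Al³⁺]_dilute/[Al³⁺]_conc = 2.5 × 10^-4/0.0033 = 0.0758.
E = 0 − (RT/nF) ln Q = −((8.314×300)/(3×96500))(-2.580) = 0.0222 V.

0.022 V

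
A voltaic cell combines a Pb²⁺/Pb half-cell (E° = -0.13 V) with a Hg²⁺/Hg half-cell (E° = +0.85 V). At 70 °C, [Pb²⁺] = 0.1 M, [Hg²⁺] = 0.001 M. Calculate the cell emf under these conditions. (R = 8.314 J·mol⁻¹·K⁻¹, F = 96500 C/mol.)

0.912 V

The Hg²⁺/Hg couple has the higher reduction potential and acts as the cathode, so E°_cell = +0.85 − (-0.13) = 0.98 V.
Balancing electrons gives n = 2; the reaction quotient is Q = [Pb²⁺]/[Hg²⁺] = 100.
E = E° − (RT/nF) ln Q = 0.98 − (8.314×343)/(2×96500) × (4.605) = 0.980 − 0.068 = 0.912 V.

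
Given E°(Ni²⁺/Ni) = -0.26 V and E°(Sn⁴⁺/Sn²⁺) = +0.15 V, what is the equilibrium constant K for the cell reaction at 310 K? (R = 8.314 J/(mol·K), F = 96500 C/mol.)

2.2 × 10^13

E°_cell = +0.15 − (-0.26) = 0.41 V, with n = 2 electrons transferred.
At equilibrium E = 0, so the Nernst equation gives ln K = nFE°/RT = (2)(96500)(0.41)/((8.314)(310)) = 30.70.
K = e^30.70 = 2.2 × 10^13.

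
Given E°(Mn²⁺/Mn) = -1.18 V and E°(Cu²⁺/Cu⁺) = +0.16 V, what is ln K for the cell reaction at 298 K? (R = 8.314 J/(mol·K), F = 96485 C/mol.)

E°_cell = +0.16 − (-1.18) = 1.34 V, with n = 2 electrons transferred.
At equilibrium E = 0, so the Nernst equation gives ln K = nFE°/RT = (2)(96485)(1.34)/((8.314)(298)) = 104.37.

ln K = 104.4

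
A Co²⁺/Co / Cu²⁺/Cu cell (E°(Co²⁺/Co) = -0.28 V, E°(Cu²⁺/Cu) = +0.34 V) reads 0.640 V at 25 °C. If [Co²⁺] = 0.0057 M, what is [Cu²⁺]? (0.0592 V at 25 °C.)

From the Nernst equation, log Q = n(E° − E)/0.0592 = 2(0.62 − 0.640)/0.0592 = -0.676, so Q = 0.211.
With Q = [Co²⁺]/[Cu²⁺] and the known concentrations, [Cu²⁺] in the denominator gives [Cu²⁺] = 0.027 M.

0.027 M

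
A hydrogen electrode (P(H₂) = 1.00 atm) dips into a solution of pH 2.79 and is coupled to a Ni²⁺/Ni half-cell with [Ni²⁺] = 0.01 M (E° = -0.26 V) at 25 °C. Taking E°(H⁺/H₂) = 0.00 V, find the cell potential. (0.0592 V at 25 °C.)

0.15 V

The hydrogen couple is the cathode, so E°_cell = 0.26 V; n = 2.
[H⁺] = 10^(−2.79) = 0.0016 M, and Q = [Ni²⁺]·P(H₂) / [H⁺]^2 = 3800.
E = E° − (0.0592/2) log Q = 0.26 − (0.0592/2)(3.580) = 0.154 V.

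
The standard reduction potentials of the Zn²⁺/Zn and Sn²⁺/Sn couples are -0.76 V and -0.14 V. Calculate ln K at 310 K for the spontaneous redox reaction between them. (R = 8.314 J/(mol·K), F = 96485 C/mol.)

ln K = 46.4

E°_cell = -0.14 − (-0.76) = 0.62 V, with n = 2 electrons transferred.
At equilibrium E = 0, so the Nernst equation gives ln K = nFE°/RT = (2)(96485)(0.62)/((8.314)(310)) = 46.42.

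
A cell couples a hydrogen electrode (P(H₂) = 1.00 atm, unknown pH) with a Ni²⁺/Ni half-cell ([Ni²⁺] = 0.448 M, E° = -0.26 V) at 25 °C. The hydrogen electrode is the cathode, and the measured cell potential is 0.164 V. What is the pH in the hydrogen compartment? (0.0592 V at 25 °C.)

pH = 1.80

E°_cell = 0.26 V and n = 2.
log Q = n(E° − E)/0.0592 = 2×(0.26 − 0.164)/0.0592 = 3.243.
With Q = [Ni²⁺]·P(H₂) / [H⁺]^2, solving for [H⁺] gives log[H⁺] = -1.796, so pH = 1.80.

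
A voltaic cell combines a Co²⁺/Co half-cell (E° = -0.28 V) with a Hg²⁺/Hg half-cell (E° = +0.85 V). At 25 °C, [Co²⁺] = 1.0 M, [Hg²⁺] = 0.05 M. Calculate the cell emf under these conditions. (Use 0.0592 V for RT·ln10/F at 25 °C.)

1.09 V

The Hg²⁺/Hg couple has the higher reduction potential and acts as the cathode, so E°_cell = +0.85 − (-0.28) = 1.13 V.
Balancing electrons gives n = 2; the reaction quotient is Q = [Co²⁺]/[Hg²⁺] = 20.0.
At 25 °C, E = E° − (0.0592/n) log Q = 1.13 − (0.0592/2)(1.301) = 1.130 − 0.039 = 1.091 V.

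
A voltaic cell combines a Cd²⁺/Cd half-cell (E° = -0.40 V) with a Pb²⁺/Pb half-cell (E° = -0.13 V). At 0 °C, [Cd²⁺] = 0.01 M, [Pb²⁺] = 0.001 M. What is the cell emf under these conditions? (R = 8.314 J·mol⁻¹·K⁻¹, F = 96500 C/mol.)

The Pb²⁺/Pb couple has the higher reduction potential and acts as the cathode, so E°_cell = -0.13 − (-0.40) = 0.27 V.
Balancing electrons gives n = 2; the reaction quotient is Q = [Cd²⁺]/[Pb²⁺] = 10.0.
E = E° − (RT/nF) ln Q = 0.27 − (8.314×273)/(2×96500) × (2.303) = 0.270 − 0.027 = 0.243 V.

0.243 V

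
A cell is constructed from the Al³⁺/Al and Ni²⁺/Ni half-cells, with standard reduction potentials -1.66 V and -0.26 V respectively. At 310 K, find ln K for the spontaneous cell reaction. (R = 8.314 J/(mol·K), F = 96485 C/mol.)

E°_cell = -0.26 − (-1.66) = 1.40 V, with n = 6 electrons transferred.
At equilibrium E = 0, so the Nernst equation gives ln K = nFE°/RT = (6)(96485)(1.40)/((8.314)(310)) = 314.46.

ln K = 314.5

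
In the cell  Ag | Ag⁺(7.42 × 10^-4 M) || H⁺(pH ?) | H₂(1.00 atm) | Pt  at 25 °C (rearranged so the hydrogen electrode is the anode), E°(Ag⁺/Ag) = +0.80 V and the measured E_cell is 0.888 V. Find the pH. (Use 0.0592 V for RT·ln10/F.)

pH = 4.62

E°_cell = 0.80 V and n = 2.
log Q = n(E° − E)/0.0592 = 2×(0.80 − 0.888)/0.0592 = -2.973.
With Q = [H⁺]^2 / ([Ag⁺]^2·P(H₂)), solving for [H⁺] gives log[H⁺] = -4.616, so pH = 4.62.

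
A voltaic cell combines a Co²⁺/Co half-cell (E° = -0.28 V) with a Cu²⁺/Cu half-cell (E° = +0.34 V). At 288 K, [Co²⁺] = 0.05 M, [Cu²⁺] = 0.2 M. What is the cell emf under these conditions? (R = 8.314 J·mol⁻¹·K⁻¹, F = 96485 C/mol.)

The Cu²⁺/Cu couple has the higher reduction potential and acts as the cathode, so E°_cell = +0.34 − (-0.28) = 0.62 V.
Balancing electrons gives n = 2; the reaction quotient is Q = [Co²⁺]/[Cu²⁺] = 0.250.
E = E° − (RT/nF) ln Q = 0.62 − (8.314×288)/(2×96485) × (-1.386) = 0.620 + 0.017 = 0.637 V.

0.637 V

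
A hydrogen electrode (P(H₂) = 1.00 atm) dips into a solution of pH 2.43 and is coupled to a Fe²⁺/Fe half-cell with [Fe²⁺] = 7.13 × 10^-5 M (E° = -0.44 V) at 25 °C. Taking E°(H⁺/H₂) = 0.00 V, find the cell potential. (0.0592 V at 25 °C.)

0.42 V

The hydrogen couple is the cathode, so E°_cell = 0.44 V; n = 2.
[H⁺] = 10^(−2.43) = 0.0037 M, and Q = [Fe²⁺]·P(H₂) / [H⁺]^2 = 5.17.
E = E° − (0.0592/2) log Q = 0.44 − (0.0592/2)(0.713) = 0.419 V.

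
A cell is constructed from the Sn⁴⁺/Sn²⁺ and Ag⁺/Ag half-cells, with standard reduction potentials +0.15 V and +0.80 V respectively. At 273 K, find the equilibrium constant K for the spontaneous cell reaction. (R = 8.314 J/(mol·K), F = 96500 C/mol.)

E°_cell = +0.80 − (+0.15) = 0.65 V, with n = 2 electrons transferred.
At equilibrium E = 0, so the Nernst equation gives ln K = nFE°/RT = (2)(96500)(0.65)/((8.314)(273)) = 55.27.
K = e^55.27 = 1 × 10^24.

1 × 10^24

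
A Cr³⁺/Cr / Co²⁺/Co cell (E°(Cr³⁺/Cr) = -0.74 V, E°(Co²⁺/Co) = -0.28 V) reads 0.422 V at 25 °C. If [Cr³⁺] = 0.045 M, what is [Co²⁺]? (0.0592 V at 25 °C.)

0.0066 M

From the Nernst equation, log Q = n(E° − E)/0.0592 = 6(0.46 − 0.422)/0.0592 = 3.851, so Q = 7100.
With Q = [Cr³⁺]^2/[Co²⁺]^3 and the known concentrations, [Co²⁺]^3 in the denominator gives [Co²⁺] = 0.0066 M.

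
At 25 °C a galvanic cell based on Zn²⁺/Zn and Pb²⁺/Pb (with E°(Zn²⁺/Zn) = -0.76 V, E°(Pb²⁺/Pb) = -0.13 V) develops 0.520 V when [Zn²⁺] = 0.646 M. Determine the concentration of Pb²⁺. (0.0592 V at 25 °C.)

From the Nernst equation, log Q = n(E° − E)/0.0592 = 2(0.63 − 0.520)/0.0592 = 3.716, so Q = 5200.
With Q = [Zn²⁺]/[Pb²⁺] and the known concentrations, [Pb²⁺] in the denominator gives [Pb²⁺] = 1.2 × 10^-4 M.

1.2 × 10^-4 M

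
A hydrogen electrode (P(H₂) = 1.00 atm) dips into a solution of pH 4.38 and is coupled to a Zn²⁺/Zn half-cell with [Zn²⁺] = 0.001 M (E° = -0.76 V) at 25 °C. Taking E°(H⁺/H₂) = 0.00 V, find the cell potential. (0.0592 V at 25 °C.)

0.59 V

The hydrogen couple is the cathode, so E°_cell = 0.76 V; n = 2.
[H⁺] = 10^(−4.38) = 4.2 × 10^-5 M, and Q = [Zn²⁺]·P(H₂) / [H⁺]^2 = 5.75 × 10^5.
E = E° − (0.0592/2) log Q = 0.76 − (0.0592/2)(5.760) = 0.590 V.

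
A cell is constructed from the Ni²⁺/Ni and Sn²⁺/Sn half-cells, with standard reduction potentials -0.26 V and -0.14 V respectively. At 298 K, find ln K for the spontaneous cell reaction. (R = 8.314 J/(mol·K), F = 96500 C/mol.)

E°_cell = -0.14 − (-0.26) = 0.12 V, with n = 2 electrons transferred.
At equilibrium E = 0, so the Nernst equation gives ln K = nFE°/RT = (2)(96500)(0.12)/((8.314)(298)) = 9.35.

ln K = 9.3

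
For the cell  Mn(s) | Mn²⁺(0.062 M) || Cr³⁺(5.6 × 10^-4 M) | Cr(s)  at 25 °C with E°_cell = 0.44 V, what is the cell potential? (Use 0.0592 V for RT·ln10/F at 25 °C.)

Balancing electrons gives n = 6; the reaction quotient is Q = [Mn²⁺]^3/[Cr³⁺]^2 = 760.
At 25 °C, E = E° − (0.0592/n) log Q = 0.44 − (0.0592/6)(2.881) = 0.440 − 0.028 = 0.412 V.

0.412 V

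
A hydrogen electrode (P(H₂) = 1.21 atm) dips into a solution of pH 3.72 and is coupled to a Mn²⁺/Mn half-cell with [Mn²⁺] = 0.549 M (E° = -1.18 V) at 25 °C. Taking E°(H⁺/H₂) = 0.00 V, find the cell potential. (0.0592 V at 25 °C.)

0.97 V

The hydrogen couple is the cathode, so E°_cell = 1.18 V; n = 2.
[H⁺] = 10^(−3.72) = 1.9 × 10^-4 M, and Q = [Mn²⁺]·P(H₂) / [H⁺]^2 = 1.83 × 10^7.
E = E° − (0.0592/2) log Q = 1.18 − (0.0592/2)(7.262) = 0.965 V.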